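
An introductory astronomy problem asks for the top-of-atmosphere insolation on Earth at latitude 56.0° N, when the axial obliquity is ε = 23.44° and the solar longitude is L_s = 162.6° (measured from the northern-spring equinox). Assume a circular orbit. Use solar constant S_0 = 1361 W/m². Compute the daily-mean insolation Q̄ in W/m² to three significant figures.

Solar declination: sin δ = sin ε · sin L_s = sin 23.44° × sin 162.6° = 0.11895, so δ = +6.832°.
cos h₀ = −tan(+56.0°) tan(+6.832°) = -0.1776, h₀ = 1.7494 rad.
Bracket: h₀ sin ϕ sin δ + cos ϕ cos δ sin h₀ = 1.7494×0.82904×0.11895 + 0.55919×0.99290×0.98410 = 0.172516 + 0.546392 = 0.718908.
Q̄ = (S_0/π) × [bracket] = (1361/π) × 0.718908 = 311.4 W/m².

Q̄ ≈ 311 W/m²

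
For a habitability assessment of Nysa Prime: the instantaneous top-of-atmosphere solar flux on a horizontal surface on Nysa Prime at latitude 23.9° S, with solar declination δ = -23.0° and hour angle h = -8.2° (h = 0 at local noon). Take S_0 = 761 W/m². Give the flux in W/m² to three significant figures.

cos θ_z = sin ϕ sin δ + cos ϕ cos δ cos h = 0.158301 + 0.832971 = 0.991272.
Flux = S_0 · cos θ_z = 761 × 0.991272 = 754.4 W/m².

754 W/m²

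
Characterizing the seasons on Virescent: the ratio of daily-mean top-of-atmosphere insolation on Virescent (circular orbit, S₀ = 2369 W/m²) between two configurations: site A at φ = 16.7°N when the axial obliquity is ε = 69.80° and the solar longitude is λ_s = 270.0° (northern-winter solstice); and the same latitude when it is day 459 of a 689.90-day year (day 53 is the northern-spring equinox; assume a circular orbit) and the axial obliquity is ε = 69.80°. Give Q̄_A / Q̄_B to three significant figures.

— Configuration A (φ=+16.7°):
Solar declination: sin δ = sin ε · sin λ_s = sin 69.80° × sin 270.0° = -0.93849, so δ = -69.800°.
cos H₀ = −tan(+16.7°) tan(-69.800°) = 0.8154, H₀ = 0.6174 rad.
Bracket: H₀ sin φ sin δ + cos φ cos δ sin H₀ = 0.6174×0.28736×-0.93849 + 0.95782×0.34530×0.57888 = -0.166503 + 0.191456 = 0.024953.
Q̄ = (S₀/π) × [bracket] = (2369/π) × 0.024953 = 18.816 W/m².
— Configuration B (φ=+16.7°):
Solar longitude: λ_s = 360° × (459 − 53)/689.90 = 211.857°.
sin δ = sin 69.80° × sin 211.857° = -0.49533, so δ = -29.692°.
cos H₀ = −tan(+16.7°) tan(-29.692°) = 0.1711, H₀ = 1.3989 rad.
Bracket: H₀ sin φ sin δ + cos φ cos δ sin H₀ = 1.3989×0.28736×-0.49533 + 0.95782×0.86870×0.98526 = -0.199117 + 0.819794 = 0.620677.
Q̄ = (S₀/π) × [bracket] = (2369/π) × 0.620677 = 468.04 W/m².
Ratio Q̄_A / Q̄_B = 18.816 / 468.04 = 0.04020.

Q̄_A / Q̄_B ≈ 0.0402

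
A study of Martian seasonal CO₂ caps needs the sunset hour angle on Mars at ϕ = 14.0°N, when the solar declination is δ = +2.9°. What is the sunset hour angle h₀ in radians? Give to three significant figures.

cos h₀ = −tan ϕ · tan δ = −tan(+14.0°) × tan(+2.900°) = -0.0126, so h₀ = 1.5834 rad = 90.72°.

h₀ = 1.58 rad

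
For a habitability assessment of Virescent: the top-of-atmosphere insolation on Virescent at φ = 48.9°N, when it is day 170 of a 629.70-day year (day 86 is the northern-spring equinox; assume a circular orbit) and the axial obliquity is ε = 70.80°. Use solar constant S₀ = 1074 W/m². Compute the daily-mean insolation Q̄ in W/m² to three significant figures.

Solar longitude: λ_s = 360° × (170 − 86)/629.70 = 48.023°.
sin δ = sin 70.80° × sin 48.023° = 0.70206, so δ = +44.593°.
cos H₀ = −tan(+48.9°) tan(+44.593°) = -1.1301 ≤ −1 ⇒ polar day, H₀ = π.
Bracket: H₀ sin φ sin δ + cos φ cos δ sin H₀ = 3.1416×0.75356×0.70206 + 0.65738×0.71212×0.00000 = 1.662046 + 0.000000 = 1.662046.
Q̄ = (S₀/π) × [bracket] = (1074/π) × 1.662046 = 568.2 W/m².

Q̄ ≈ 568 W/m²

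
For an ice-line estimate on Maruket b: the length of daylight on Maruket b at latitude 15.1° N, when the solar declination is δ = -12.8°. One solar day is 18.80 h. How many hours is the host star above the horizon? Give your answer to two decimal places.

9.03 h

cos H₀ = −tan φ · tan δ = −tan(+15.1°) × tan(-12.800°) = 0.0613, so H₀ = 1.5095 rad = 86.49°.
Daylight = 2H₀/(2π) × 18.80 h = (1.5095/π) × 18.80 = 9.03 h.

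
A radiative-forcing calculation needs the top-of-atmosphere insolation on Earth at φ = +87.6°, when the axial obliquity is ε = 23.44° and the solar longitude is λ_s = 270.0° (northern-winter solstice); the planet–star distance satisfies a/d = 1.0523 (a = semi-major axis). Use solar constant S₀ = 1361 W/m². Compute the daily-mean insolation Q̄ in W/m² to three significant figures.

Solar declination: sin δ = sin ε · sin λ_s = sin 23.44° × sin 270.0° = -0.39779, so δ = -23.440°.
cos H₀ = −tan(+87.6°) tan(-23.440°) = 10.3446 ≥ 1 ⇒ polar night, H₀ = 0 and Q̄ = 0.
Inverse-square distance factor (a/d)² = 1.0523² = 1.107335.

Q̄ ≈ 0.00 W/m²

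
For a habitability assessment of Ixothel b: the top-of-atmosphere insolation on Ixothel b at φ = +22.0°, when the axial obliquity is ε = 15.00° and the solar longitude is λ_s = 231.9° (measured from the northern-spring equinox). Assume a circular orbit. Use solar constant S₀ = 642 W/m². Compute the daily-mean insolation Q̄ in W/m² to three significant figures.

Q̄ ≈ 162 W/m²

Solar declination: sin δ = sin ε · sin λ_s = sin 15.00° × sin 231.9° = -0.20367, so δ = -11.752°.
cos H₀ = −tan(+22.0°) tan(-11.752°) = 0.0841, H₀ = 1.4866 rad.
Bracket: H₀ sin φ sin δ + cos φ cos δ sin H₀ = 1.4866×0.37461×-0.20367 + 0.92718×0.97904×0.99646 = -0.113423 + 0.904533 = 0.791110.
Q̄ = (S₀/π) × [bracket] = (642/π) × 0.791110 = 161.7 W/m².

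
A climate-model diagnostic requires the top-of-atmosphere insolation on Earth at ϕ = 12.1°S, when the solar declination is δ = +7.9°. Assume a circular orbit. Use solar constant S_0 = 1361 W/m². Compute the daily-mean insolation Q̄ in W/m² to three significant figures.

Q̄ ≈ 400 W/m²

cos h₀ = −tan(-12.1°) tan(+7.900°) = 0.0297, h₀ = 1.5410 rad.
Bracket: h₀ sin ϕ sin δ + cos ϕ cos δ sin h₀ = 1.5410×-0.20962×0.13744 + 0.97778×0.99051×0.99956 = -0.044396 + 0.968075 = 0.923679.
Q̄ = (S_0/π) × [bracket] = (1361/π) × 0.923679 = 400.2 W/m².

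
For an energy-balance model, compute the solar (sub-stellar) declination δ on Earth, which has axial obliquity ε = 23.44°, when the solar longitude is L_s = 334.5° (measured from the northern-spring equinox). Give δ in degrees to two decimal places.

sin δ = sin ε · sin L_s = sin 23.44° × sin 334.5° = -0.171252.
δ = arcsin(-0.171252) = -9.86°.

δ = -9.86°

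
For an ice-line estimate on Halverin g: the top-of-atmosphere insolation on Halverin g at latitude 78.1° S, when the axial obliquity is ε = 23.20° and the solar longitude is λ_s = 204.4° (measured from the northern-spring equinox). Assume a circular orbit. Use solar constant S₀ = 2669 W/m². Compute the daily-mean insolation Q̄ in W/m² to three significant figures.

Q̄ ≈ 442 W/m²

Solar declination: sin δ = sin ε · sin λ_s = sin 23.20° × sin 204.4° = -0.16274, so δ = -9.366°.
cos H₀ = −tan(-78.1°) tan(-9.366°) = -0.7827, H₀ = 2.4698 rad.
Bracket: H₀ sin φ sin δ + cos φ cos δ sin H₀ = 2.4698×-0.97851×-0.16274 + 0.20620×0.98667×0.62242 = 0.393298 + 0.126632 = 0.519930.
Q̄ = (S₀/π) × [bracket] = (2669/π) × 0.519930 = 441.7 W/m².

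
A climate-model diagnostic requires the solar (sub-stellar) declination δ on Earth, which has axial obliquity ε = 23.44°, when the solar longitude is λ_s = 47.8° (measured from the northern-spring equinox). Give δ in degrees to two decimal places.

δ = +17.14°

sin δ = sin ε · sin λ_s = sin 23.44° × sin 47.8° = 0.294684.
δ = arcsin(0.294684) = +17.14°.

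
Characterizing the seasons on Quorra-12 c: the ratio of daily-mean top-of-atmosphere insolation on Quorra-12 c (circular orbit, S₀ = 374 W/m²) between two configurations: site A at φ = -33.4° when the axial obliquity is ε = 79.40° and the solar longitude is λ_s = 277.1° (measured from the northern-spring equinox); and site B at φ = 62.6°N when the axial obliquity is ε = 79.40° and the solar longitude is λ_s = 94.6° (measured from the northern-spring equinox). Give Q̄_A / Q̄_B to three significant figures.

— Configuration A (φ=-33.4°):
Solar declination: sin δ = sin ε · sin λ_s = sin 79.40° × sin 277.1° = -0.97540, so δ = -77.264°.
cos H₀ = −tan(-33.4°) tan(-77.264°) = -2.9175 ≤ −1 ⇒ polar day, H₀ = π.
Bracket: H₀ sin φ sin δ + cos φ cos δ sin H₀ = 3.1416×-0.55048×-0.97540 + 0.83485×0.22045×0.00000 = 1.686845 + 0.000000 = 1.686845.
Q̄ = (S₀/π) × [bracket] = (374/π) × 1.686845 = 200.82 W/m².
— Configuration B (φ=+62.6°):
Solar declination: sin δ = sin ε · sin λ_s = sin 79.40° × sin 94.6° = 0.97977, so δ = +78.455°.
cos H₀ = −tan(+62.6°) tan(+78.455°) = -9.4447 ≤ −1 ⇒ polar day, H₀ = π.
Bracket: H₀ sin φ sin δ + cos φ cos δ sin H₀ = 3.1416×0.88782×0.97977 + 0.46020×0.20013×0.00000 = 2.732750 + 0.000000 = 2.732750.
Q̄ = (S₀/π) × [bracket] = (374/π) × 2.732750 = 325.33 W/m².
Ratio Q̄_A / Q̄_B = 200.82 / 325.33 = 0.6173.

Q̄_A / Q̄_B ≈ 0.617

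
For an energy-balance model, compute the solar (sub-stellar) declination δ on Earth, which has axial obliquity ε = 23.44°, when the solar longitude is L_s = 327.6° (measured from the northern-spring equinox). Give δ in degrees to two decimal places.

sin δ = sin ε · sin L_s = sin 23.44° × sin 327.6° = -0.213146.
δ = arcsin(-0.213146) = -12.31°.

δ = -12.31°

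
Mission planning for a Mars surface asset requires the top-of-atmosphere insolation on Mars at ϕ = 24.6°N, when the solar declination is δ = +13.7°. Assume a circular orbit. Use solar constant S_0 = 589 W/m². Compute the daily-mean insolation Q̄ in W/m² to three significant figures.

cos h₀ = −tan(+24.6°) tan(+13.700°) = -0.1116, h₀ = 1.6826 rad.
Bracket: h₀ sin ϕ sin δ + cos ϕ cos δ sin h₀ = 1.6826×0.41628×0.23684 + 0.90924×0.97155×0.99375 = 0.165890 + 0.877851 = 1.043741.
Q̄ = (S_0/π) × [bracket] = (589/π) × 1.043741 = 195.7 W/m².

Q̄ ≈ 196 W/m²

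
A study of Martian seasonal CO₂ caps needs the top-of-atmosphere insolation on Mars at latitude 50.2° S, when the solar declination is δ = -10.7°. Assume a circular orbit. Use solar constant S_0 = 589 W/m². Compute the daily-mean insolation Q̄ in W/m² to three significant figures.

Q̄ ≈ 163 W/m²

cos h₀ = −tan(-50.2°) tan(-10.700°) = -0.2268, h₀ = 1.7996 rad.
Bracket: h₀ sin ϕ sin δ + cos ϕ cos δ sin h₀ = 1.7996×-0.76828×-0.18567 + 0.64011×0.98261×0.97394 = 0.256707 + 0.612587 = 0.869294.
Q̄ = (S_0/π) × [bracket] = (589/π) × 0.869294 = 163.0 W/m².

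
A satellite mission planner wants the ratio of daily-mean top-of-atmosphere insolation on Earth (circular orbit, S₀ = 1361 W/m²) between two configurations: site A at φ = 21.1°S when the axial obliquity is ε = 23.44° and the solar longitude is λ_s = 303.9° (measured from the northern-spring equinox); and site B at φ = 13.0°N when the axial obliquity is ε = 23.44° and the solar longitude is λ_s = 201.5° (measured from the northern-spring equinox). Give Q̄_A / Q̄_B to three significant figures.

Q̄_A / Q̄_B ≈ 1.18

— Configuration A (φ=-21.1°):
Solar declination: sin δ = sin ε · sin λ_s = sin 23.44° × sin 303.9° = -0.33017, so δ = -19.279°.
cos H₀ = −tan(-21.1°) tan(-19.279°) = -0.1350, H₀ = 1.7062 rad.
Bracket: H₀ sin φ sin δ + cos φ cos δ sin H₀ = 1.7062×-0.36000×-0.33017 + 0.93295×0.94392×0.99085 = 0.202801 + 0.872572 = 1.075373.
Q̄ = (S₀/π) × [bracket] = (1361/π) × 1.075373 = 465.87 W/m².
— Configuration B (φ=+13.0°):
Solar declination: sin δ = sin ε · sin λ_s = sin 23.44° × sin 201.5° = -0.14579, so δ = -8.383°.
cos H₀ = −tan(+13.0°) tan(-8.383°) = 0.0340, H₀ = 1.5368 rad.
Bracket: H₀ sin φ sin δ + cos φ cos δ sin H₀ = 1.5368×0.22495×-0.14579 + 0.97437×0.98932×0.99942 = -0.050400 + 0.963405 = 0.913005.
Q̄ = (S₀/π) × [bracket] = (1361/π) × 0.913005 = 395.53 W/m².
Ratio Q̄_A / Q̄_B = 465.87 / 395.53 = 1.178.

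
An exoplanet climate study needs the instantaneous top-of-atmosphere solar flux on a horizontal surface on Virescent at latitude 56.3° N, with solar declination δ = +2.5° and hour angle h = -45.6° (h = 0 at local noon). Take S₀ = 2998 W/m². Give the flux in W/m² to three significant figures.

cos θ_z = sin φ sin δ + cos φ cos δ cos h = 0.036289 + 0.387835 = 0.424124.
Flux = S₀ · cos θ_z = 2998 × 0.424124 = 1272 W/m².

1.27e+03 W/m²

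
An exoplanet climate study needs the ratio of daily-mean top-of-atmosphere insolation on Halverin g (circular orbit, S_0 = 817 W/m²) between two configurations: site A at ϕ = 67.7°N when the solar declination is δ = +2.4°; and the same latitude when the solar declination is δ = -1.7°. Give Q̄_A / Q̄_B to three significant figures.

Q̄_A / Q̄_B ≈ 1.31

— Configuration A (ϕ=+67.7°):
cos h₀ = −tan(+67.7°) tan(+2.400°) = -0.1022, h₀ = 1.6732 rad.
Bracket: h₀ sin ϕ sin δ + cos ϕ cos δ sin h₀ = 1.6732×0.92521×0.04188 + 0.37946×0.99912×0.99476 = 0.064833 + 0.377139 = 0.441972.
Q̄ = (S_0/π) × [bracket] = (817/π) × 0.441972 = 114.94 W/m².
— Configuration B (ϕ=+67.7°):
cos h₀ = −tan(+67.7°) tan(-1.700°) = 0.0724, h₀ = 1.4984 rad.
Bracket: h₀ sin ϕ sin δ + cos ϕ cos δ sin h₀ = 1.4984×0.92521×-0.02967 + 0.37946×0.99956×0.99738 = -0.041133 + 0.378299 = 0.337166.
Q̄ = (S_0/π) × [bracket] = (817/π) × 0.337166 = 87.683 W/m².
Ratio Q̄_A / Q̄_B = 114.94 / 87.683 = 1.311.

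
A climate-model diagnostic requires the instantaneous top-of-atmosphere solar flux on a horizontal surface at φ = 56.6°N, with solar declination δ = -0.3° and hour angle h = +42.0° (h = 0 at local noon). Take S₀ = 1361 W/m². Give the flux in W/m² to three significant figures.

cos θ_z = sin φ sin δ + cos φ cos δ cos h = -0.004371 + 0.409081 = 0.404710.
Flux = S₀ · cos θ_z = 1361 × 0.404710 = 550.8 W/m².

551 W/m²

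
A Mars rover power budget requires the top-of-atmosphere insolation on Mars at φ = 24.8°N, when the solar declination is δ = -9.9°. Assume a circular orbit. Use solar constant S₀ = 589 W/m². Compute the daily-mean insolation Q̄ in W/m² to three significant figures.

Q̄ ≈ 147 W/m²

cos H₀ = −tan(+24.8°) tan(-9.900°) = 0.0806, H₀ = 1.4901 rad.
Bracket: H₀ sin φ sin δ + cos φ cos δ sin H₀ = 1.4901×0.41945×-0.17193 + 0.90778×0.98511×0.99674 = -0.107460 + 0.891348 = 0.783888.
Q̄ = (S₀/π) × [bracket] = (589/π) × 0.783888 = 147.0 W/m².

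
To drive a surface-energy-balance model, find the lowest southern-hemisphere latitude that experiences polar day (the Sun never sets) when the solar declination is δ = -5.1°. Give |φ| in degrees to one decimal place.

|φ| = 84.9°

Polar day requires cos H₀ = −tan φ tan δ ≤ −1, i.e. tan φ tan δ ≥ 1.
The boundary is |tan φ| · |tan δ| = 1, so |φ| = 90° − |δ| = 90° − 5.1° = 84.9° in the southern hemisphere.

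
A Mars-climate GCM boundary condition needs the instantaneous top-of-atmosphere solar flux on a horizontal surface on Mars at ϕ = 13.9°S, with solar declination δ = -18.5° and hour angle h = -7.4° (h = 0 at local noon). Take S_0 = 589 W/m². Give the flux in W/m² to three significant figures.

583 W/m²

cos θ_z = sin ϕ sin δ + cos ϕ cos δ cos h = 0.076225 + 0.912886 = 0.989111.
Flux = S_0 · cos θ_z = 589 × 0.989111 = 582.6 W/m².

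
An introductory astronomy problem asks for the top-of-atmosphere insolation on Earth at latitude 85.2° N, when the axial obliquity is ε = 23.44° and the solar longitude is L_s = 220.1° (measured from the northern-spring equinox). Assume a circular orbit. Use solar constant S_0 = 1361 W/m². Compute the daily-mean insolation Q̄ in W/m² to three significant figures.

Q̄ ≈ 0.00 W/m²

Solar declination: sin δ = sin ε · sin L_s = sin 23.44° × sin 220.1° = -0.25622, so δ = -14.846°.
cos h₀ = −tan(+85.2°) tan(-14.846°) = 3.1567 ≥ 1 ⇒ polar night, h₀ = 0 and Q̄ = 0.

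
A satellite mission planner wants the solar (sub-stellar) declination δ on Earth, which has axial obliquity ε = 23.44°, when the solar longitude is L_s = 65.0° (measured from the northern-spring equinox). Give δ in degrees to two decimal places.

δ = +21.13°

sin δ = sin ε · sin L_s = sin 23.44° × sin 65.0° = 0.360519.
δ = arcsin(0.360519) = +21.13°.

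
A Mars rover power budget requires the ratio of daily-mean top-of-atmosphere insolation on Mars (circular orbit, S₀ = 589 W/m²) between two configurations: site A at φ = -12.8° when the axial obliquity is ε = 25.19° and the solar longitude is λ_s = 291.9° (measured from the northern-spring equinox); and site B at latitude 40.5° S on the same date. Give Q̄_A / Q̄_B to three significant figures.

— Configuration A (φ=-12.8°):
Solar declination: sin δ = sin ε · sin λ_s = sin 25.19° × sin 291.9° = -0.39491, so δ = -23.260°.
cos H₀ = −tan(-12.8°) tan(-23.260°) = -0.0977, H₀ = 1.6686 rad.
Bracket: H₀ sin φ sin δ + cos φ cos δ sin H₀ = 1.6686×-0.22155×-0.39491 + 0.97515×0.91872×0.99522 = 0.145990 + 0.891607 = 1.037597.
Q̄ = (S₀/π) × [bracket] = (589/π) × 1.037597 = 194.53 W/m².
— Configuration B (φ=-40.5°):
cos H₀ = −tan(-40.5°) tan(-23.260°) = -0.3671, H₀ = 1.9467 rad.
Bracket: H₀ sin φ sin δ + cos φ cos δ sin H₀ = 1.9467×-0.64945×-0.39491 + 0.76041×0.91872×0.93017 = 0.499279 + 0.649820 = 1.149099.
Q̄ = (S₀/π) × [bracket] = (589/π) × 1.149099 = 215.44 W/m².
Ratio Q̄_A / Q̄_B = 194.53 / 215.44 = 0.9029.

Q̄_A / Q̄_B ≈ 0.903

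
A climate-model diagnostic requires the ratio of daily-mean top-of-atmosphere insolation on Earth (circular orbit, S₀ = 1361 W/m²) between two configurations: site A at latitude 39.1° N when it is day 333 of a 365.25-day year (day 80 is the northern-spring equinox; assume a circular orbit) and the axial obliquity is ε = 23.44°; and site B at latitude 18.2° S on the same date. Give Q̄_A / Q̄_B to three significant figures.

Q̄_A / Q̄_B ≈ 0.364

— Configuration A (φ=+39.1°):
Solar longitude: λ_s = 360° × (333 − 80)/365.25 = 249.363°.
sin δ = sin 23.44° × sin 249.363° = -0.37226, so δ = -21.855°.
cos H₀ = −tan(+39.1°) tan(-21.855°) = 0.3260, H₀ = 1.2388 rad.
Bracket: H₀ sin φ sin δ + cos φ cos δ sin H₀ = 1.2388×0.63068×-0.37226 + 0.77605×0.92813×0.94538 = -0.290842 + 0.680934 = 0.390092.
Q̄ = (S₀/π) × [bracket] = (1361/π) × 0.390092 = 169.00 W/m².
— Configuration B (φ=-18.2°):
cos H₀ = −tan(-18.2°) tan(-21.855°) = -0.1319, H₀ = 1.7031 rad.
Bracket: H₀ sin φ sin δ + cos φ cos δ sin H₀ = 1.7031×-0.31233×-0.37226 + 0.94997×0.92813×0.99127 = 0.198016 + 0.873998 = 1.072014.
Q̄ = (S₀/π) × [bracket] = (1361/π) × 1.072014 = 464.42 W/m².
Ratio Q̄_A / Q̄_B = 169.00 / 464.42 = 0.3639.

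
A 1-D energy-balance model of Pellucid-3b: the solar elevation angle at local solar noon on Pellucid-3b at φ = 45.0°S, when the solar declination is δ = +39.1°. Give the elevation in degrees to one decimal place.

At local noon the hour angle is zero, so the zenith angle equals |φ − δ| = |-45.0° − (+39.100°)| = 84.100°.
Elevation = 90° − 84.100° = 5.9°.

5.9°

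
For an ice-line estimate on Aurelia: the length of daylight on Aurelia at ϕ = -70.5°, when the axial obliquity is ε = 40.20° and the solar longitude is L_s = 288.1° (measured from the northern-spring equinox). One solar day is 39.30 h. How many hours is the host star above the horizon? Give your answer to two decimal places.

Solar declination: sin δ = sin ε · sin L_s = sin 40.20° × sin 288.1° = -0.61352, so δ = -37.844°.
Sunrise equation: cos h₀ = −tan ϕ · tan δ = -2.1939 ≤ −1, so the host star never sets (polar day) and h₀ = π.
Daylight = 2h₀/(2π) × 39.30 h = (3.1416/π) × 39.30 = 39.30 h.

39.30 h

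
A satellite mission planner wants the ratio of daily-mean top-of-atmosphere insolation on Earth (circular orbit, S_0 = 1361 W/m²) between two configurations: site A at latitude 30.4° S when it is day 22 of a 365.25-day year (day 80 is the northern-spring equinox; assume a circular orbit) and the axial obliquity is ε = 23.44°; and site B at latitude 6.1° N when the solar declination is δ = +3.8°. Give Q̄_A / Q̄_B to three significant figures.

Q̄_A / Q̄_B ≈ 1.09

— Configuration A (ϕ=-30.4°):
Solar longitude: L_s = 360° × (22 − 80)/365.25 = -57.166°, i.e. -57.166° + 360° = 302.834°.
sin δ = sin 23.44° × sin 302.834° = -0.33424, so δ = -19.526°.
cos h₀ = −tan(-30.4°) tan(-19.526°) = -0.2081, h₀ = 1.7804 rad.
Bracket: h₀ sin ϕ sin δ + cos ϕ cos δ sin h₀ = 1.7804×-0.50603×-0.33424 + 0.86251×0.94249×0.97812 = 0.301129 + 0.795121 = 1.096250.
Q̄ = (S_0/π) × [bracket] = (1361/π) × 1.096250 = 474.92 W/m².
— Configuration B (ϕ=+6.1°):
cos h₀ = −tan(+6.1°) tan(+3.800°) = -0.0071, h₀ = 1.5779 rad.
Bracket: h₀ sin ϕ sin δ + cos ϕ cos δ sin h₀ = 1.5779×0.10626×0.06627 + 0.99434×0.99780×0.99997 = 0.011111 + 0.992123 = 1.003234.
Q̄ = (S_0/π) × [bracket] = (1361/π) × 1.003234 = 434.62 W/m².
Ratio Q̄_A / Q̄_B = 474.92 / 434.62 = 1.093.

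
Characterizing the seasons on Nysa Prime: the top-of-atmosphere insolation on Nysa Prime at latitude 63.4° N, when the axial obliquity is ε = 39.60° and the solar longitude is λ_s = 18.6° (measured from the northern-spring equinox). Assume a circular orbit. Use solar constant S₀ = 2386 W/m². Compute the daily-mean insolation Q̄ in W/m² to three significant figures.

Solar declination: sin δ = sin ε · sin λ_s = sin 39.60° × sin 18.6° = 0.20331, so δ = +11.731°.
cos H₀ = −tan(+63.4°) tan(+11.731°) = -0.4147, H₀ = 1.9984 rad.
Bracket: H₀ sin φ sin δ + cos φ cos δ sin H₀ = 1.9984×0.89415×0.20331 + 0.44776×0.97911×0.90997 = 0.363288 + 0.398937 = 0.762225.
Q̄ = (S₀/π) × [bracket] = (2386/π) × 0.762225 = 578.9 W/m².

Q̄ ≈ 579 W/m²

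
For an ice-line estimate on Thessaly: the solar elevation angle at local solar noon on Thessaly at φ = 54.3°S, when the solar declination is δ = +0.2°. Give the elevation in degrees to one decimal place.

At local noon the hour angle is zero, so the zenith angle equals |φ − δ| = |-54.3° − (+0.200°)| = 54.500°.
Elevation = 90° − 54.500° = 35.5°.

35.5°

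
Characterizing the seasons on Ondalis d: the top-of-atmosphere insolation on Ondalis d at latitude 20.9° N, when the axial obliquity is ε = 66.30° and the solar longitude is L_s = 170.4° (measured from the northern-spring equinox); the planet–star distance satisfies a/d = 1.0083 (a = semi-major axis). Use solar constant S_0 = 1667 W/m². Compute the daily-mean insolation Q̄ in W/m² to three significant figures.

Q̄ ≈ 545 W/m²

Solar declination: sin δ = sin ε · sin L_s = sin 66.30° × sin 170.4° = 0.15270, so δ = +8.784°.
cos h₀ = −tan(+20.9°) tan(+8.784°) = -0.0590, h₀ = 1.6298 rad.
Bracket: h₀ sin ϕ sin δ + cos ϕ cos δ sin h₀ = 1.6298×0.35674×0.15270 + 0.93420×0.98827×0.99826 = 0.088782 + 0.921635 = 1.010417.
Inverse-square distance factor (a/d)² = 1.0083² = 1.016669.
Q̄ = (S_0/π) × 1.016669 × [bracket] = (1667/π) × 1.016669 × 1.010417 = 545.1 W/m².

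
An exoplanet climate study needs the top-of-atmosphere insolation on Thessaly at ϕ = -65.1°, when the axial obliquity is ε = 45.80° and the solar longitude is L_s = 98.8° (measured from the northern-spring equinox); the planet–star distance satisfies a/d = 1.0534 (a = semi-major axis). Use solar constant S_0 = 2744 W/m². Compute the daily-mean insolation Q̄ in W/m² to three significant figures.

Solar declination: sin δ = sin ε · sin L_s = sin 45.80° × sin 98.8° = 0.70847, so δ = +45.111°.
cos h₀ = −tan(-65.1°) tan(+45.111°) = 2.1627 ≥ 1 ⇒ polar night, h₀ = 0 and Q̄ = 0.
Inverse-square distance factor (a/d)² = 1.0534² = 1.109652.

Q̄ ≈ 0.00 W/m²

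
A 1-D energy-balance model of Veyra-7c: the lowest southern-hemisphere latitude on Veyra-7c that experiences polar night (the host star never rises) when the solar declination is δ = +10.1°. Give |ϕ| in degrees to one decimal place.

Polar night requires cos h₀ = −tan ϕ tan δ ≥ 1, i.e. tan ϕ tan δ ≤ −1.
The boundary is |tan ϕ| · |tan δ| = 1, so |ϕ| = 90° − |δ| = 90° − 10.1° = 79.9° in the southern hemisphere.

|ϕ| = 79.9°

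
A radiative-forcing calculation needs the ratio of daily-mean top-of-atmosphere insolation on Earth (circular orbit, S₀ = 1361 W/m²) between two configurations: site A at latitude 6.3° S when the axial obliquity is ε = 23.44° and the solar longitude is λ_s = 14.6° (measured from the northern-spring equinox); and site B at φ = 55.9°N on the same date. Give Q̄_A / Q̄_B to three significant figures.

Q̄_A / Q̄_B ≈ 1.40

— Configuration A (φ=-6.3°):
Solar declination: sin δ = sin ε · sin λ_s = sin 23.44° × sin 14.6° = 0.10027, so δ = +5.755°.
cos H₀ = −tan(-6.3°) tan(+5.755°) = 0.0111, H₀ = 1.5597 rad.
Bracket: H₀ sin φ sin δ + cos φ cos δ sin H₀ = 1.5597×-0.10973×0.10027 + 0.99396×0.99496×0.99994 = -0.017161 + 0.988891 = 0.971730.
Q̄ = (S₀/π) × [bracket] = (1361/π) × 0.971730 = 420.97 W/m².
— Configuration B (φ=+55.9°):
cos H₀ = −tan(+55.9°) tan(+5.755°) = -0.1488, H₀ = 1.7202 rad.
Bracket: H₀ sin φ sin δ + cos φ cos δ sin H₀ = 1.7202×0.82806×0.10027 + 0.56064×0.99496×0.98886 = 0.142827 + 0.551600 = 0.694427.
Q̄ = (S₀/π) × [bracket] = (1361/π) × 0.694427 = 300.84 W/m².
Ratio Q̄_A / Q̄_B = 420.97 / 300.84 = 1.399.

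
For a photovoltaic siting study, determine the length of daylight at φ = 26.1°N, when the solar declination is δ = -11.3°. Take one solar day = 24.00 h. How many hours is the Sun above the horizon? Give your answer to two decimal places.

11.25 h

cos H₀ = −tan φ · tan δ = −tan(+26.1°) × tan(-11.300°) = 0.0979, so H₀ = 1.4727 rad = 84.38°.
Daylight = 2H₀/(2π) × 24.00 h = (1.4727/π) × 24.00 = 11.25 h.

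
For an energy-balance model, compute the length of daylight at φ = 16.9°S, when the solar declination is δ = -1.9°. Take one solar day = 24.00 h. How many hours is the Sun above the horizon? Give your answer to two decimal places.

cos H₀ = −tan φ · tan δ = −tan(-16.9°) × tan(-1.900°) = -0.0101, so H₀ = 1.5809 rad = 90.58°.
Daylight = 2H₀/(2π) × 24.00 h = (1.5809/π) × 24.00 = 12.08 h.

12.08 h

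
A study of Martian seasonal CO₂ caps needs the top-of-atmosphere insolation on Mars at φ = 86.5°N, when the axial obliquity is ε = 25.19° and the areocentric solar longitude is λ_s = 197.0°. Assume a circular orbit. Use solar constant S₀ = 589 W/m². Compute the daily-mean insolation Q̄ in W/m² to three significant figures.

Q̄ ≈ 0.00 W/m²

sin δ = sin 25.19° × sin 197.0° = -0.12444, so δ = -7.148°.
cos H₀ = −tan(+86.5°) tan(-7.148°) = 2.0505 ≥ 1 ⇒ polar night, H₀ = 0 and Q̄ = 0.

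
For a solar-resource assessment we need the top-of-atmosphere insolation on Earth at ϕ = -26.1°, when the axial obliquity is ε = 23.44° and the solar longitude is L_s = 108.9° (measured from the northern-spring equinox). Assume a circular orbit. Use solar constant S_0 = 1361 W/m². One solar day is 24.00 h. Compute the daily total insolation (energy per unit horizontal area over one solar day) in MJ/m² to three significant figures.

Solar declination: sin δ = sin ε · sin L_s = sin 23.44° × sin 108.9° = 0.37634, so δ = +22.107°.
cos h₀ = −tan(-26.1°) tan(+22.107°) = 0.1990, h₀ = 1.3705 rad.
Bracket: h₀ sin ϕ sin δ + cos ϕ cos δ sin h₀ = 1.3705×-0.43994×0.37634 + 0.89803×0.92648×0.98000 = -0.226910 + 0.815367 = 0.588457.
Q̄ = (S_0/π) × [bracket] = (1361/π) × 0.588457 = 254.93 W/m².
Daily total = Q̄ × 24.00 h × 3600 s/h = 254.93 × 24.00 × 3600 / 10⁶ = 22.03 MJ/m².

22.0 MJ/m²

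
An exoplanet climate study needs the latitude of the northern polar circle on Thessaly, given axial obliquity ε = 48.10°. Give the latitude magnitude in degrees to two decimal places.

The polar circle is the lowest latitude that experiences at least one full rotation of continuous daylight at the northern-summer solstice; it lies at |φ| = 90° − ε = 90° − 48.10° = 41.90°.

41.90°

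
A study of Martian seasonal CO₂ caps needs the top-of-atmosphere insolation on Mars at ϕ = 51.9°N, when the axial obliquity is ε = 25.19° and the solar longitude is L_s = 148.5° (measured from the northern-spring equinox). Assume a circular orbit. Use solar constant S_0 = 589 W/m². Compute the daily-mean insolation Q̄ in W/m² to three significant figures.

Solar declination: sin δ = sin ε · sin L_s = sin 25.19° × sin 148.5° = 0.22239, so δ = +12.849°.
cos h₀ = −tan(+51.9°) tan(+12.849°) = -0.2909, h₀ = 1.8660 rad.
Bracket: h₀ sin ϕ sin δ + cos ϕ cos δ sin h₀ = 1.8660×0.78694×0.22239 + 0.61704×0.97496×0.95675 = 0.326564 + 0.575571 = 0.902135.
Q̄ = (S_0/π) × [bracket] = (589/π) × 0.902135 = 169.1 W/m².

Q̄ ≈ 169 W/m²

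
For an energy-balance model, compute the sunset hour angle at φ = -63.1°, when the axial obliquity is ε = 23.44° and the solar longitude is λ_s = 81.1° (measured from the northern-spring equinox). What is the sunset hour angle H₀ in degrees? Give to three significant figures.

H₀ = 32.6°

Solar declination: sin δ = sin ε · sin λ_s = sin 23.44° × sin 81.1° = 0.39300, so δ = +23.141°.
cos H₀ = −tan φ · tan δ = −tan(-63.1°) × tan(+23.141°) = 0.8424, so H₀ = 0.5690 rad = 32.60°.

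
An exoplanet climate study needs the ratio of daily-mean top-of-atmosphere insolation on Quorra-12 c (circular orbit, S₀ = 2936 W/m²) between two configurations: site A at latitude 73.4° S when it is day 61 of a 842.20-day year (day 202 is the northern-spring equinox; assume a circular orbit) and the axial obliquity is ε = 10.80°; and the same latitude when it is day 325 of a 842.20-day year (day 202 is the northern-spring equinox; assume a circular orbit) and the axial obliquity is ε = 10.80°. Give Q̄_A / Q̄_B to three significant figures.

Q̄_A / Q̄_B ≈ 5.99

— Configuration A (φ=-73.4°):
Solar longitude: λ_s = 360° × (61 − 202)/842.20 = -60.271°, i.e. -60.271° + 360° = 299.729°.
sin δ = sin 10.80° × sin 299.729° = -0.16272, so δ = -9.365°.
cos H₀ = −tan(-73.4°) tan(-9.365°) = -0.5532, H₀ = 2.1570 rad.
Bracket: H₀ sin φ sin δ + cos φ cos δ sin H₀ = 2.1570×-0.95832×-0.16272 + 0.28569×0.98667×0.83305 = 0.336358 + 0.234822 = 0.571180.
Q̄ = (S₀/π) × [bracket] = (2936/π) × 0.571180 = 533.80 W/m².
— Configuration B (φ=-73.4°):
Solar longitude: λ_s = 360° × (325 − 202)/842.20 = 52.577°.
sin δ = sin 10.80° × sin 52.577° = 0.14881, so δ = +8.558°.
cos H₀ = −tan(-73.4°) tan(+8.558°) = 0.5048, H₀ = 1.0416 rad.
Bracket: H₀ sin φ sin δ + cos φ cos δ sin H₀ = 1.0416×-0.95832×0.14881 + 0.28569×0.98887×0.86324 = -0.148540 + 0.243874 = 0.095334.
Q̄ = (S₀/π) × [bracket] = (2936/π) × 0.095334 = 89.095 W/m².
Ratio Q̄_A / Q̄_B = 533.80 / 89.095 = 5.991.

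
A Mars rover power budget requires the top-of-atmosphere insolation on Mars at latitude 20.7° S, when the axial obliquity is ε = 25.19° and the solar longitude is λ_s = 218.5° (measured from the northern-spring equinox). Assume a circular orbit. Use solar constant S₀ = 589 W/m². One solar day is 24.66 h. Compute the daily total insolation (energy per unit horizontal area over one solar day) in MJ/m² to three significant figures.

17.5 MJ/m²

Solar declination: sin δ = sin ε · sin λ_s = sin 25.19° × sin 218.5° = -0.26496, so δ = -15.364°.
cos H₀ = −tan(-20.7°) tan(-15.364°) = -0.1038, H₀ = 1.6748 rad.
Bracket: H₀ sin φ sin δ + cos φ cos δ sin H₀ = 1.6748×-0.35347×-0.26496 + 0.93544×0.96426×0.99460 = 0.156854 + 0.897137 = 1.053991.
Q̄ = (S₀/π) × [bracket] = (589/π) × 1.053991 = 197.61 W/m².
Daily total = Q̄ × 24.66 h × 3600 s/h = 197.61 × 24.66 × 3600 / 10⁶ = 17.54 MJ/m².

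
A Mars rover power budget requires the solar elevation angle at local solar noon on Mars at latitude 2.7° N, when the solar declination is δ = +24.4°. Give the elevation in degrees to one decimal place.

At local noon the hour angle is zero, so the zenith angle equals |ϕ − δ| = |+2.7° − (+24.400°)| = 21.700°.
Elevation = 90° − 21.700° = 68.3°.

68.3°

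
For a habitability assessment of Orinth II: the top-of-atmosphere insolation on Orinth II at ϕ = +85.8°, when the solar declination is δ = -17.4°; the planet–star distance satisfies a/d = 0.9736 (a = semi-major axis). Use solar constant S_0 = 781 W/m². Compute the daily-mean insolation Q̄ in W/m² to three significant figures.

cos h₀ = −tan(+85.8°) tan(-17.400°) = 4.2674 ≥ 1 ⇒ polar night, h₀ = 0 and Q̄ = 0.
Inverse-square distance factor (a/d)² = 0.9736² = 0.947897.

Q̄ ≈ 0.00 W/m²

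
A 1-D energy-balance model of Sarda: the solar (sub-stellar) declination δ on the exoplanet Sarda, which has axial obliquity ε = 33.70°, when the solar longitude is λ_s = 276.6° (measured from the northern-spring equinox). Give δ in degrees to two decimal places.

sin δ = sin ε · sin λ_s = sin 33.70° × sin 276.6° = -0.551167.
δ = arcsin(-0.551167) = -33.45°.

δ = -33.45°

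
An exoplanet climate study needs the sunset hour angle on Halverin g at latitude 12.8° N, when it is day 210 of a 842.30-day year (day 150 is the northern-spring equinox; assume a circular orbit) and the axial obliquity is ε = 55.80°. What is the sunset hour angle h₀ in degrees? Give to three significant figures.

h₀ = 95.0°

Solar longitude: L_s = 360° × (210 − 150)/842.30 = 25.644°.
sin δ = sin 55.80° × sin 25.644° = 0.35794, so δ = +20.974°.
cos h₀ = −tan ϕ · tan δ = −tan(+12.8°) × tan(+20.974°) = -0.0871, so h₀ = 1.6580 rad = 95.00°.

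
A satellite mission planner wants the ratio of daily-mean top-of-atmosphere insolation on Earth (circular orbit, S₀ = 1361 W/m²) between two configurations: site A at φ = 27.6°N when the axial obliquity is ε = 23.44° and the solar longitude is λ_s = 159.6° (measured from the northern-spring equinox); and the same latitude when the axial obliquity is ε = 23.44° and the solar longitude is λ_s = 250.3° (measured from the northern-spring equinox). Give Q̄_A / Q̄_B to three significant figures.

— Configuration A (φ=+27.6°):
Solar declination: sin δ = sin ε · sin λ_s = sin 23.44° × sin 159.6° = 0.13866, so δ = +7.970°.
cos H₀ = −tan(+27.6°) tan(+7.970°) = -0.0732, H₀ = 1.6441 rad.
Bracket: H₀ sin φ sin δ + cos φ cos δ sin H₀ = 1.6441×0.46330×0.13866 + 0.88620×0.99034×0.99732 = 0.105619 + 0.875287 = 0.980906.
Q̄ = (S₀/π) × [bracket] = (1361/π) × 0.980906 = 424.95 W/m².
— Configuration B (φ=+27.6°):
Solar declination: sin δ = sin ε · sin λ_s = sin 23.44° × sin 250.3° = -0.37451, so δ = -21.994°.
cos H₀ = −tan(+27.6°) tan(-21.994°) = 0.2112, H₀ = 1.3580 rad.
Bracket: H₀ sin φ sin δ + cos φ cos δ sin H₀ = 1.3580×0.46330×-0.37451 + 0.88620×0.92722×0.97745 = -0.235627 + 0.803173 = 0.567546.
Q̄ = (S₀/π) × [bracket] = (1361/π) × 0.567546 = 245.87 W/m².
Ratio Q̄_A / Q̄_B = 424.95 / 245.87 = 1.728.

Q̄_A / Q̄_B ≈ 1.73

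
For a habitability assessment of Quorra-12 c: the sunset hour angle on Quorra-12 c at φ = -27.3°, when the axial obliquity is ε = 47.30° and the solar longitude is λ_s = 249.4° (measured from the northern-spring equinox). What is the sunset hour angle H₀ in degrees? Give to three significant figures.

Solar declination: sin δ = sin ε · sin λ_s = sin 47.30° × sin 249.4° = -0.68792, so δ = -43.466°.
cos H₀ = −tan φ · tan δ = −tan(-27.3°) × tan(-43.466°) = -0.4892, so H₀ = 2.0820 rad = 119.29°.

H₀ = 119°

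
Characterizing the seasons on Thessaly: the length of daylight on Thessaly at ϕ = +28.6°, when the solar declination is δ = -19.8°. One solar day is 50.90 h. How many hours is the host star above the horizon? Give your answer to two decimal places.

22.25 h

cos h₀ = −tan ϕ · tan δ = −tan(+28.6°) × tan(-19.800°) = 0.1963, so h₀ = 1.3732 rad = 78.68°.
Daylight = 2h₀/(2π) × 50.90 h = (1.3732/π) × 50.90 = 22.25 h.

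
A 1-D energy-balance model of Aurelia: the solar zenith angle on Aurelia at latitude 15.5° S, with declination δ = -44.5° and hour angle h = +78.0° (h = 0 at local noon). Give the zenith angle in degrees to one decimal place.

cos θ_z = sin φ sin δ + cos φ cos δ cos h = 0.187310 + 0.142900 = 0.330210.
θ_z = arccos(0.330210) = 70.7°.

θ_z = 70.7°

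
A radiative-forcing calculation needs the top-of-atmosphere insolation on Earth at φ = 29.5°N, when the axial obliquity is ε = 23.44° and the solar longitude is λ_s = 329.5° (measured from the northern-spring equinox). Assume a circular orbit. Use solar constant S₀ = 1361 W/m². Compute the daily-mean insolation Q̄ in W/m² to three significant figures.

Q̄ ≈ 304 W/m²

Solar declination: sin δ = sin ε · sin λ_s = sin 23.44° × sin 329.5° = -0.20189, so δ = -11.648°.
cos H₀ = −tan(+29.5°) tan(-11.648°) = 0.1166, H₀ = 1.4539 rad.
Bracket: H₀ sin φ sin δ + cos φ cos δ sin H₀ = 1.4539×0.49242×-0.20189 + 0.87036×0.97941×0.99318 = -0.144539 + 0.846626 = 0.702087.
Q̄ = (S₀/π) × [bracket] = (1361/π) × 0.702087 = 304.2 W/m².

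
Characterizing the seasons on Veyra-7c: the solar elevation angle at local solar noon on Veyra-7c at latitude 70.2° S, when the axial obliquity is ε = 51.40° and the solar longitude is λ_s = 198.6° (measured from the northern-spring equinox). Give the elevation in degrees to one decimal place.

34.2°

Solar declination: sin δ = sin ε · sin λ_s = sin 51.40° × sin 198.6° = -0.24927, so δ = -14.435°.
At local noon the hour angle is zero, so the zenith angle equals |φ − δ| = |-70.2° − (-14.435°)| = 55.765°.
Elevation = 90° − 55.765° = 34.2°.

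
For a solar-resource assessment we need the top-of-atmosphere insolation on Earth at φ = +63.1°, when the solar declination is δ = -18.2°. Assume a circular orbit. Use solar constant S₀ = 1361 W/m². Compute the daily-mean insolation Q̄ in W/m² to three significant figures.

Q̄ ≈ 37.3 W/m²

cos H₀ = −tan(+63.1°) tan(-18.200°) = 0.6481, H₀ = 0.8658 rad.
Bracket: H₀ sin φ sin δ + cos φ cos δ sin H₀ = 0.8658×0.89180×-0.31233 + 0.45243×0.94997×0.76158 = -0.241156 + 0.327323 = 0.086167.
Q̄ = (S₀/π) × [bracket] = (1361/π) × 0.086167 = 37.33 W/m².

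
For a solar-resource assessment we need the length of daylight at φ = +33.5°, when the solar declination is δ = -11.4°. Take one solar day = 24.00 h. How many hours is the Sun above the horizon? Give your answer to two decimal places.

10.98 h

cos H₀ = −tan φ · tan δ = −tan(+33.5°) × tan(-11.400°) = 0.1335, so H₀ = 1.4369 rad = 82.33°.
Daylight = 2H₀/(2π) × 24.00 h = (1.4369/π) × 24.00 = 10.98 h.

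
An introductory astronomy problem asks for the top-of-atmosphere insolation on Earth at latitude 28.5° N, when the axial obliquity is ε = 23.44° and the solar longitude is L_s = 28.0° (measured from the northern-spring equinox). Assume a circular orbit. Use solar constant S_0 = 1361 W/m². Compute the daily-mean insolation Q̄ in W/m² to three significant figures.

Q̄ ≈ 437 W/m²

Solar declination: sin δ = sin ε · sin L_s = sin 23.44° × sin 28.0° = 0.18675, so δ = +10.763°.
cos h₀ = −tan(+28.5°) tan(+10.763°) = -0.1032, h₀ = 1.6742 rad.
Bracket: h₀ sin ϕ sin δ + cos ϕ cos δ sin h₀ = 1.6742×0.47716×0.18675 + 0.87882×0.98241×0.99466 = 0.149187 + 0.858751 = 1.007938.
Q̄ = (S_0/π) × [bracket] = (1361/π) × 1.007938 = 436.7 W/m².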